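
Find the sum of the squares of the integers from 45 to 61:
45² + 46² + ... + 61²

Use ∑_{k=1}^{n} k² = n(n+1)(2n+1)/6, then subtract the first 44 terms.
∑_{k=1}^{61} k² = 61×62×123/6 = 77531
∑_{k=1}^{44} k² = 44×45×89/6 = 29370
∑_{k=45}^{61} k² = 77531 - 29370 = 48161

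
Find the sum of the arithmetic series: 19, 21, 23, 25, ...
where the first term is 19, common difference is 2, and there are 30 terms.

Sₙ = n/2 × (first + last)
Last term = a + (n-1)d = 19 + (30-1)×2 = 77
S_30 = 30/2 × (19 + 77)
S_30 = 30/2 × 96 = 1440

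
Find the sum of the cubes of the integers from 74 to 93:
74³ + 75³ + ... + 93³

Use ∑_{k=1}^{n} k³ = [n(n+1)/2]², then subtract the first 73 terms.
∑_{k=1}^{93} k³ = [93×94/2]² = 4371² = 19105641
∑_{k=1}^{73} k³ = [73×74/2]² = 2701² = 7295401
∑_{k=74}^{93} k³ = 19105641 - 7295401 = 11810240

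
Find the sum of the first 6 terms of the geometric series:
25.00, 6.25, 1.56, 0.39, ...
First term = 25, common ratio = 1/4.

Sₙ = a(1 - rⁿ) / (1 - r)
S_6 = 25(1 - (1/4)^6) / (1 - (1/4))
S_6 = 25(1 - (1/4096)) / (3/4)
S_6 = 34125/1024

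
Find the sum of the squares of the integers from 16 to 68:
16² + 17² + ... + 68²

Use ∑_{k=1}^{n} k² = n(n+1)(2n+1)/6, then subtract the first 15 terms.
∑_{k=1}^{68} k² = 68×69×137/6 = 107134
∑_{k=1}^{15} k² = 15×16×31/6 = 1240
∑_{k=16}^{68} k² = 107134 - 1240 = 105894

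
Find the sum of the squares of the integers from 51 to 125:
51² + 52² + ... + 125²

Use ∑_{k=1}^{n} k² = n(n+1)(2n+1)/6, then subtract the first 50 terms.
∑_{k=1}^{125} k² = 125×126×251/6 = 658875
∑_{k=1}^{50} k² = 50×51×101/6 = 42925
∑_{k=51}^{125} k² = 658875 - 42925 = 615950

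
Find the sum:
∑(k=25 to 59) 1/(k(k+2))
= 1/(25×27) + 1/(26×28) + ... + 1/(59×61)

Partial fractions: 1/(k(k+2)) = (1/2)[1/k - 1/(k+2)]
Telescoping leaves the first two and last two terms:
= (1/2)[1/25 + 1/26 - 1/60 - 1/61]
= 10801/475800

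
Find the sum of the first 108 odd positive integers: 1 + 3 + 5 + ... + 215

Sum of first n odd numbers = n²
= 108²
= 11664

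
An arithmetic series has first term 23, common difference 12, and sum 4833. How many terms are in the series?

Using S = n/2 × [2a + (n-1)d]
4833 = n/2 × [2(23) + (n-1)(12)]
4833 = n/2 × [46 + 12n - 12]
9666 = n × [34 + 12n]
12n² + (34)n - 9666 = 0
Discriminant: Δ = (34)² - 4(12)(-9666) = 1156 + 463968 = 465124
√Δ = 682
n = [-(34) + √Δ] / (2·12) = (-34 + 682) / 24 = 648 / 24 = 27
(The negative root is discarded since n must be a positive integer.)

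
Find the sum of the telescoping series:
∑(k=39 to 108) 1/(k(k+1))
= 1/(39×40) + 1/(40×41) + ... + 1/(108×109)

Partial fractions: 1/(k(k+1)) = 1/k - 1/(k+1)
The series telescopes:
= (1/39 - 1/40) + (1/40 - 1/41) + ... + (1/108 - 1/109)
= 1/39 - 1/109
= 70/4251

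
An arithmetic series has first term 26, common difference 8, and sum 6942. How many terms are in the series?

Using S = n/2 × [2a + (n-1)d]
6942 = n/2 × [2(26) + (n-1)(8)]
6942 = n/2 × [52 + 8n - 8]
13884 = n × [44 + 8n]
8n² + (44)n - 13884 = 0
Discriminant: Δ = (44)² - 4(8)(-13884) = 1936 + 444288 = 446224
√Δ = 668
n = [-(44) + √Δ] / (2·8) = (-44 + 668) / 16 = 624 / 16 = 39
(The negative root is discarded since n must be a positive integer.)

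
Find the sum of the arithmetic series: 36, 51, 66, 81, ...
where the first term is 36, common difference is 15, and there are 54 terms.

Sₙ = n/2 × (first + last)
Last term = a + (n-1)d = 36 + (54-1)×15 = 831
S_54 = 54/2 × (36 + 831)
S_54 = 54/2 × 867 = 23409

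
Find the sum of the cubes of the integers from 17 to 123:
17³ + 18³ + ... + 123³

Use ∑_{k=1}^{n} k³ = [n(n+1)/2]², then subtract the first 16 terms.
∑_{k=1}^{123} k³ = [123×124/2]² = 7626² = 58155876
∑_{k=1}^{16} k³ = [16×17/2]² = 136² = 18496
∑_{k=17}^{123} k³ = 58155876 - 18496 = 58137380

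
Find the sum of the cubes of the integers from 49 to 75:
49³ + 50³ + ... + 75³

Use ∑_{k=1}^{n} k³ = [n(n+1)/2]², then subtract the first 48 terms.
∑_{k=1}^{75} k³ = [75×76/2]² = 2850² = 8122500
∑_{k=1}^{48} k³ = [48×49/2]² = 1176² = 1382976
∑_{k=49}^{75} k³ = 8122500 - 1382976 = 6739524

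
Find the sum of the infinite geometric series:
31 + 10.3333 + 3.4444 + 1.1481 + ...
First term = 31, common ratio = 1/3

For |r| < 1, S = a / (1 - r)
S = 31 / (1 - (1/3))
S = 31 / (2/3)
S = 93/2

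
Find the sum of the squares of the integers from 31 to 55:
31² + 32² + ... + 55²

Use ∑_{k=1}^{n} k² = n(n+1)(2n+1)/6, then subtract the first 30 terms.
∑_{k=1}^{55} k² = 55×56×111/6 = 56980
∑_{k=1}^{30} k² = 30×31×61/6 = 9455
∑_{k=31}^{55} k² = 56980 - 9455 = 47525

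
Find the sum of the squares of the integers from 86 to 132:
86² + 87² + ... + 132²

Use ∑_{k=1}^{n} k² = n(n+1)(2n+1)/6, then subtract the first 85 terms.
∑_{k=1}^{132} k² = 132×133×265/6 = 775390
∑_{k=1}^{85} k² = 85×86×171/6 = 208335
∑_{k=86}^{132} k² = 775390 - 208335 = 567055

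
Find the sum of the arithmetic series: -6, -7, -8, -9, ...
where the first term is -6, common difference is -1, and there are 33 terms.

Sₙ = n/2 × (first + last)
Last term = a + (n-1)d = -6 + (33-1)×(-1) = -38
S_33 = 33/2 × (-6 + (-38))
S_33 = 33/2 × (-44) = -726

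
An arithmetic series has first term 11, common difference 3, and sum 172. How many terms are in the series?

Using S = n/2 × [2a + (n-1)d]
172 = n/2 × [2(11) + (n-1)(3)]
172 = n/2 × [22 + 3n - 3]
344 = n × [19 + 3n]
3n² + (19)n - 344 = 0
Discriminant: Δ = (19)² - 4(3)(-344) = 361 + 4128 = 4489
√Δ = 67
n = [-(19) + √Δ] / (2·3) = (-19 + 67) / 6 = 48 / 6 = 8
(The negative root is discarded since n must be a positive integer.)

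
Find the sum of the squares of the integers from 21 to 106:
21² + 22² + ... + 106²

Use ∑_{k=1}^{n} k² = n(n+1)(2n+1)/6, then subtract the first 20 terms.
∑_{k=1}^{106} k² = 106×107×213/6 = 402641
∑_{k=1}^{20} k² = 20×21×41/6 = 2870
∑_{k=21}^{106} k² = 402641 - 2870 = 399771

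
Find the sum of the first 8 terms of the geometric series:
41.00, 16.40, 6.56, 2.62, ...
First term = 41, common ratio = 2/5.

Sₙ = a(1 - rⁿ) / (1 - r)
S_8 = 41(1 - (2/5)^8) / (1 - (2/5))
S_8 = 41(1 - (256/390625)) / (3/5)
S_8 = 5335043/78125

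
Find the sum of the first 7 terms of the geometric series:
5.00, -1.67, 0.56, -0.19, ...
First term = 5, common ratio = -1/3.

Sₙ = a(1 - rⁿ) / (1 - r)
S_7 = 5(1 - (-1/3)^7) / (1 - (-1/3))
S_7 = 5(1 - (-1/2187)) / (4/3)
S_7 = 2735/729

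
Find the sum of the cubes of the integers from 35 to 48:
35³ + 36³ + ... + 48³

Use ∑_{k=1}^{n} k³ = [n(n+1)/2]², then subtract the first 34 terms.
∑_{k=1}^{48} k³ = [48×49/2]² = 1176² = 1382976
∑_{k=1}^{34} k³ = [34×35/2]² = 595² = 354025
∑_{k=35}^{48} k³ = 1382976 - 354025 = 1028951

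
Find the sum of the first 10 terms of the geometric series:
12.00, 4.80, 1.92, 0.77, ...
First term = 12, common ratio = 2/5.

Sₙ = a(1 - rⁿ) / (1 - r)
S_10 = 12(1 - (2/5)^10) / (1 - (2/5))
S_10 = 12(1 - (1024/9765625)) / (3/5)
S_10 = 39058404/1953125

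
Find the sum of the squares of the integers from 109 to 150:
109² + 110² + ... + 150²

Use ∑_{k=1}^{n} k² = n(n+1)(2n+1)/6, then subtract the first 108 terms.
∑_{k=1}^{150} k² = 150×151×301/6 = 1136275
∑_{k=1}^{108} k² = 108×109×217/6 = 425754
∑_{k=109}^{150} k² = 1136275 - 425754 = 710521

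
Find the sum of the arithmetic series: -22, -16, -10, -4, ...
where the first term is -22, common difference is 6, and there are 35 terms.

Sₙ = n/2 × (first + last)
Last term = a + (n-1)d = -22 + (35-1)×6 = 182
S_35 = 35/2 × (-22 + 182)
S_35 = 35/2 × 160 = 2800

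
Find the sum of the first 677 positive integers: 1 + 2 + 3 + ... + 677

Formula: ∑k = n(n+1)/2
= 677×678/2
= 459006/2
= 229503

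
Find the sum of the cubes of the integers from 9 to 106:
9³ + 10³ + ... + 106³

Use ∑_{k=1}^{n} k³ = [n(n+1)/2]², then subtract the first 8 terms.
∑_{k=1}^{106} k³ = [106×107/2]² = 5671² = 32160241
∑_{k=1}^{8} k³ = [8×9/2]² = 36² = 1296
∑_{k=9}^{106} k³ = 32160241 - 1296 = 32158945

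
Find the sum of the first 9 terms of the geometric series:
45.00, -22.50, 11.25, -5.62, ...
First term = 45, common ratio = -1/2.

Sₙ = a(1 - rⁿ) / (1 - r)
S_9 = 45(1 - (-1/2)^9) / (1 - (-1/2))
S_9 = 45(1 - (-1/512)) / (3/2)
S_9 = 7695/256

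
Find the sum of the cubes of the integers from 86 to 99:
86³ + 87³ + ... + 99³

Use ∑_{k=1}^{n} k³ = [n(n+1)/2]², then subtract the first 85 terms.
∑_{k=1}^{99} k³ = [99×100/2]² = 4950² = 24502500
∑_{k=1}^{85} k³ = [85×86/2]² = 3655² = 13359025
∑_{k=86}^{99} k³ = 24502500 - 13359025 = 11143475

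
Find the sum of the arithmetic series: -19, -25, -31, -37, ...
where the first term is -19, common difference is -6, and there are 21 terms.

Sₙ = n/2 × (first + last)
Last term = a + (n-1)d = -19 + (21-1)×(-6) = -139
S_21 = 21/2 × (-19 + (-139))
S_21 = 21/2 × (-158) = -1659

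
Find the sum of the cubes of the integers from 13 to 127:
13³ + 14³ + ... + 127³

Use ∑_{k=1}^{n} k³ = [n(n+1)/2]², then subtract the first 12 terms.
∑_{k=1}^{127} k³ = [127×128/2]² = 8128² = 66064384
∑_{k=1}^{12} k³ = [12×13/2]² = 78² = 6084
∑_{k=13}^{127} k³ = 66064384 - 6084 = 66058300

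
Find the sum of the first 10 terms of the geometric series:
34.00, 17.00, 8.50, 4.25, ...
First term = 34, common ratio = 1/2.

Sₙ = a(1 - rⁿ) / (1 - r)
S_10 = 34(1 - (1/2)^10) / (1 - (1/2))
S_10 = 34(1 - (1/1024)) / (1/2)
S_10 = 17391/256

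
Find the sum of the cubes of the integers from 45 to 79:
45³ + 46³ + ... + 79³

Use ∑_{k=1}^{n} k³ = [n(n+1)/2]², then subtract the first 44 terms.
∑_{k=1}^{79} k³ = [79×80/2]² = 3160² = 9985600
∑_{k=1}^{44} k³ = [44×45/2]² = 990² = 980100
∑_{k=45}^{79} k³ = 9985600 - 980100 = 9005500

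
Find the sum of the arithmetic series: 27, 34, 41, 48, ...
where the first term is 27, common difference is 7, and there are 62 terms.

Sₙ = n/2 × (first + last)
Last term = a + (n-1)d = 27 + (62-1)×7 = 454
S_62 = 62/2 × (27 + 454)
S_62 = 62/2 × 481 = 14911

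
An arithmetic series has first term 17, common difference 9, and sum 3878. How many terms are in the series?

Using S = n/2 × [2a + (n-1)d]
3878 = n/2 × [2(17) + (n-1)(9)]
3878 = n/2 × [34 + 9n - 9]
7756 = n × [25 + 9n]
9n² + (25)n - 7756 = 0
Discriminant: Δ = (25)² - 4(9)(-7756) = 625 + 279216 = 279841
√Δ = 529
n = [-(25) + √Δ] / (2·9) = (-25 + 529) / 18 = 504 / 18 = 28
(The negative root is discarded since n must be a positive integer.)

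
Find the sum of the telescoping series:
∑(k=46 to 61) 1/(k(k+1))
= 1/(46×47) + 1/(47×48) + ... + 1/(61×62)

Partial fractions: 1/(k(k+1)) = 1/k - 1/(k+1)
The series telescopes:
= (1/46 - 1/47) + (1/47 - 1/48) + ... + (1/61 - 1/62)
= 1/46 - 1/62
= 4/713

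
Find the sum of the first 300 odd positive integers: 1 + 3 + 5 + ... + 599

Sum of first n odd numbers = n²
= 300²
= 90000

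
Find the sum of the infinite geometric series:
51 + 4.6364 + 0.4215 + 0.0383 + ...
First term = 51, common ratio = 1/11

For |r| < 1, S = a / (1 - r)
S = 51 / (1 - (1/11))
S = 51 / (10/11)
S = 561/10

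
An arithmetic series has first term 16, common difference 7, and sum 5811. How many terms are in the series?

Using S = n/2 × [2a + (n-1)d]
5811 = n/2 × [2(16) + (n-1)(7)]
5811 = n/2 × [32 + 7n - 7]
11622 = n × [25 + 7n]
7n² + (25)n - 11622 = 0
Discriminant: Δ = (25)² - 4(7)(-11622) = 625 + 325416 = 326041
√Δ = 571
n = [-(25) + √Δ] / (2·7) = (-25 + 571) / 14 = 546 / 14 = 39
(The negative root is discarded since n must be a positive integer.)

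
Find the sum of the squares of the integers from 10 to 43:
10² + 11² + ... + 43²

Use ∑_{k=1}^{n} k² = n(n+1)(2n+1)/6, then subtract the first 9 terms.
∑_{k=1}^{43} k² = 43×44×87/6 = 27434
∑_{k=1}^{9} k² = 9×10×19/6 = 285
∑_{k=10}^{43} k² = 27434 - 285 = 27149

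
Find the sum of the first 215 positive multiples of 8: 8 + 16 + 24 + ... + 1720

Factor out 8: = 8(1 + 2 + ... + 215) = 8 × n(n+1)/2
= 8 × 215×216/2
= 8 × 23220
= 185760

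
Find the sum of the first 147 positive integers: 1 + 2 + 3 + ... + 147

Formula: ∑k = n(n+1)/2
= 147×148/2
= 21756/2
= 10878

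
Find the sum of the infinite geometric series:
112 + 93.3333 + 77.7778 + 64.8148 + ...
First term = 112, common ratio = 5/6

For |r| < 1, S = a / (1 - r)
S = 112 / (1 - (5/6))
S = 112 / (1/6)
S = 672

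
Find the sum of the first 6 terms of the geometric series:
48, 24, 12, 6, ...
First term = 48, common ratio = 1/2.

Sₙ = a(1 - rⁿ) / (1 - r)
S_6 = 48(1 - (1/2)^6) / (1 - (1/2))
S_6 = 48(1 - (1/64)) / (1/2)
S_6 = 189/2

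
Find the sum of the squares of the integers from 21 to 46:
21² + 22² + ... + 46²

Use ∑_{k=1}^{n} k² = n(n+1)(2n+1)/6, then subtract the first 20 terms.
∑_{k=1}^{46} k² = 46×47×93/6 = 33511
∑_{k=1}^{20} k² = 20×21×41/6 = 2870
∑_{k=21}^{46} k² = 33511 - 2870 = 30641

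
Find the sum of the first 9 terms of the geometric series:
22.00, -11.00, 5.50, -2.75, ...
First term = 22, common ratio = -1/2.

Sₙ = a(1 - rⁿ) / (1 - r)
S_9 = 22(1 - (-1/2)^9) / (1 - (-1/2))
S_9 = 22(1 - (-1/512)) / (3/2)
S_9 = 1881/128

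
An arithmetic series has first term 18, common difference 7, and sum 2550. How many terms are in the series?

Using S = n/2 × [2a + (n-1)d]
2550 = n/2 × [2(18) + (n-1)(7)]
2550 = n/2 × [36 + 7n - 7]
5100 = n × [29 + 7n]
7n² + (29)n - 5100 = 0
Discriminant: Δ = (29)² - 4(7)(-5100) = 841 + 142800 = 143641
√Δ = 379
n = [-(29) + √Δ] / (2·7) = (-29 + 379) / 14 = 350 / 14 = 25
(The negative root is discarded since n must be a positive integer.)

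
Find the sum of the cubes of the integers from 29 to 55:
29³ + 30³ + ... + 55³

Use ∑_{k=1}^{n} k³ = [n(n+1)/2]², then subtract the first 28 terms.
∑_{k=1}^{55} k³ = [55×56/2]² = 1540² = 2371600
∑_{k=1}^{28} k³ = [28×29/2]² = 406² = 164836
∑_{k=29}^{55} k³ = 2371600 - 164836 = 2206764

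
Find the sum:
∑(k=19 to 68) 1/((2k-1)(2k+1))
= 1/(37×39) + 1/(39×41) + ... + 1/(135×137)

Partial fractions: 1/((2k-1)(2k+1)) = (1/2)[1/(2k-1) - 1/(2k+1)]
The series telescopes:
= (1/2)[1/37 - 1/137]
= 50/5069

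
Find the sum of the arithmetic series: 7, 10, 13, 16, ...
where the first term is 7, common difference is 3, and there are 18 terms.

Sₙ = n/2 × (first + last)
Last term = a + (n-1)d = 7 + (18-1)×3 = 58
S_18 = 18/2 × (7 + 58)
S_18 = 18/2 × 65 = 585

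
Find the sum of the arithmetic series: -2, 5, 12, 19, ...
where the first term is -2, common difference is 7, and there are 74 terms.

Sₙ = n/2 × (first + last)
Last term = a + (n-1)d = -2 + (74-1)×7 = 509
S_74 = 74/2 × (-2 + 509)
S_74 = 74/2 × 507 = 18759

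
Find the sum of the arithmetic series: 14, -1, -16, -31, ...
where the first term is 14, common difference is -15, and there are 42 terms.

Sₙ = n/2 × (first + last)
Last term = a + (n-1)d = 14 + (42-1)×(-15) = -601
S_42 = 42/2 × (14 + (-601))
S_42 = 42/2 × (-587) = -12327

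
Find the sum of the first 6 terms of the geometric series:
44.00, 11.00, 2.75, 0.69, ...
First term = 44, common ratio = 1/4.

Sₙ = a(1 - rⁿ) / (1 - r)
S_6 = 44(1 - (1/4)^6) / (1 - (1/4))
S_6 = 44(1 - (1/4096)) / (3/4)
S_6 = 15015/256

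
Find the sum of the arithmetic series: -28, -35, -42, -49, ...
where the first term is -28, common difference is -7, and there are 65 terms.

Sₙ = n/2 × (first + last)
Last term = a + (n-1)d = -28 + (65-1)×(-7) = -476
S_65 = 65/2 × (-28 + (-476))
S_65 = 65/2 × (-504) = -16380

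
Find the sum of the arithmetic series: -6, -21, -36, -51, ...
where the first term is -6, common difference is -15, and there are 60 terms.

Sₙ = n/2 × (first + last)
Last term = a + (n-1)d = -6 + (60-1)×(-15) = -891
S_60 = 60/2 × (-6 + (-891))
S_60 = 60/2 × (-897) = -26910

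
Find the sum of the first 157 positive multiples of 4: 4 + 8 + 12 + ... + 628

Factor out 4: = 4(1 + 2 + ... + 157) = 4 × n(n+1)/2
= 4 × 157×158/2
= 4 × 12403
= 49612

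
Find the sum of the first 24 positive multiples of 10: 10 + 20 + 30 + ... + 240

Factor out 10: = 10(1 + 2 + ... + 24) = 10 × n(n+1)/2
= 10 × 24×25/2
= 10 × 300
= 3000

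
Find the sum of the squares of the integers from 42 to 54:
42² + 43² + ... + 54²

Use ∑_{k=1}^{n} k² = n(n+1)(2n+1)/6, then subtract the first 41 terms.
∑_{k=1}^{54} k² = 54×55×109/6 = 53955
∑_{k=1}^{41} k² = 41×42×83/6 = 23821
∑_{k=42}^{54} k² = 53955 - 23821 = 30134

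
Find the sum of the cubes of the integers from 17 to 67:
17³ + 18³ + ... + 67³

Use ∑_{k=1}^{n} k³ = [n(n+1)/2]², then subtract the first 16 terms.
∑_{k=1}^{67} k³ = [67×68/2]² = 2278² = 5189284
∑_{k=1}^{16} k³ = [16×17/2]² = 136² = 18496
∑_{k=17}^{67} k³ = 5189284 - 18496 = 5170788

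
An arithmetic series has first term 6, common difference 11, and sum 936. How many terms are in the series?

Using S = n/2 × [2a + (n-1)d]
936 = n/2 × [2(6) + (n-1)(11)]
936 = n/2 × [12 + 11n - 11]
1872 = n × [1 + 11n]
11n² + (1)n - 1872 = 0
Discriminant: Δ = (1)² - 4(11)(-1872) = 1 + 82368 = 82369
√Δ = 287
n = [-(1) + √Δ] / (2·11) = (-1 + 287) / 22 = 286 / 22 = 13
(The negative root is discarded since n must be a positive integer.)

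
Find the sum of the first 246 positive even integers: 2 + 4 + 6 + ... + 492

Sum of first n even numbers = n(n+1)
= 246×247
= 60762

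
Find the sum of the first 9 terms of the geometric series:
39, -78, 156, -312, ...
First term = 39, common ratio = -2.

Sₙ = a(1 - rⁿ) / (1 - r)
S_9 = 39(1 - (-2)^9) / (1 - (-2))
S_9 = 39(1 - (-512)) / (3)
S_9 = 6669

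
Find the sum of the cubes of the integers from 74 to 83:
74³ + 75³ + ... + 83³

Use ∑_{k=1}^{n} k³ = [n(n+1)/2]², then subtract the first 73 terms.
∑_{k=1}^{83} k³ = [83×84/2]² = 3486² = 12152196
∑_{k=1}^{73} k³ = [73×74/2]² = 2701² = 7295401
∑_{k=74}^{83} k³ = 12152196 - 7295401 = 4856795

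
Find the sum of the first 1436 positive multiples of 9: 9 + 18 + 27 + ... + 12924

Factor out 9: = 9(1 + 2 + ... + 1436) = 9 × n(n+1)/2
= 9 × 1436×1437/2
= 9 × 1031766
= 9285894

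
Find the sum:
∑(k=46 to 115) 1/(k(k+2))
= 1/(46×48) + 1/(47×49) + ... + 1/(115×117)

Partial fractions: 1/(k(k+2)) = (1/2)[1/k - 1/(k+2)]
Telescoping leaves the first two and last two terms:
= (1/2)[1/46 + 1/47 - 1/116 - 1/117]
= 379225/29342664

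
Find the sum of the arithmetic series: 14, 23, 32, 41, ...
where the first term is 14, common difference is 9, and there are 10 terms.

Sₙ = n/2 × (first + last)
Last term = a + (n-1)d = 14 + (10-1)×9 = 95
S_10 = 10/2 × (14 + 95)
S_10 = 10/2 × 109 = 545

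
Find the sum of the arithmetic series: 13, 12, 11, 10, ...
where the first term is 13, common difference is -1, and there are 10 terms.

Sₙ = n/2 × (first + last)
Last term = a + (n-1)d = 13 + (10-1)×(-1) = 4
S_10 = 10/2 × (13 + 4)
S_10 = 10/2 × 17 = 85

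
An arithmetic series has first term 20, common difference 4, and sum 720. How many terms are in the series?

Using S = n/2 × [2a + (n-1)d]
720 = n/2 × [2(20) + (n-1)(4)]
720 = n/2 × [40 + 4n - 4]
1440 = n × [36 + 4n]
4n² + (36)n - 1440 = 0
Discriminant: Δ = (36)² - 4(4)(-1440) = 1296 + 23040 = 24336
√Δ = 156
n = [-(36) + √Δ] / (2·4) = (-36 + 156) / 8 = 120 / 8 = 15
(The negative root is discarded since n must be a positive integer.)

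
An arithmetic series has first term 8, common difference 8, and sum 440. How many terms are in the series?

Using S = n/2 × [2a + (n-1)d]
440 = n/2 × [2(8) + (n-1)(8)]
440 = n/2 × [16 + 8n - 8]
880 = n × [8 + 8n]
8n² + (8)n - 880 = 0
Discriminant: Δ = (8)² - 4(8)(-880) = 64 + 28160 = 28224
√Δ = 168
n = [-(8) + √Δ] / (2·8) = (-8 + 168) / 16 = 160 / 16 = 10
(The negative root is discarded since n must be a positive integer.)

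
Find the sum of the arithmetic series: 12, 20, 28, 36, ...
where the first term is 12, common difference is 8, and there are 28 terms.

Sₙ = n/2 × (first + last)
Last term = a + (n-1)d = 12 + (28-1)×8 = 228
S_28 = 28/2 × (12 + 228)
S_28 = 28/2 × 240 = 3360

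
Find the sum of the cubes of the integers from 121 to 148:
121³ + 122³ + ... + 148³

Use ∑_{k=1}^{n} k³ = [n(n+1)/2]², then subtract the first 120 terms.
∑_{k=1}^{148} k³ = [148×149/2]² = 11026² = 121572676
∑_{k=1}^{120} k³ = [120×121/2]² = 7260² = 52707600
∑_{k=121}^{148} k³ = 121572676 - 52707600 = 68865076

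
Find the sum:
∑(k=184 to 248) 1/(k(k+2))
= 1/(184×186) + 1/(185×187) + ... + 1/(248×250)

Partial fractions: 1/(k(k+2)) = (1/2)[1/k - 1/(k+2)]
Telescoping leaves the first two and last two terms:
= (1/2)[1/184 + 1/185 - 1/249 - 1/250]
= 598429/423798000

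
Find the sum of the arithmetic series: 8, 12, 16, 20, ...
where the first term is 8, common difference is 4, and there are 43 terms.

Sₙ = n/2 × (first + last)
Last term = a + (n-1)d = 8 + (43-1)×4 = 176
S_43 = 43/2 × (8 + 176)
S_43 = 43/2 × 184 = 3956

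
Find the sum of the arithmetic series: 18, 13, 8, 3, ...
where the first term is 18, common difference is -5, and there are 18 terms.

Sₙ = n/2 × (first + last)
Last term = a + (n-1)d = 18 + (18-1)×(-5) = -67
S_18 = 18/2 × (18 + (-67))
S_18 = 18/2 × (-49) = -441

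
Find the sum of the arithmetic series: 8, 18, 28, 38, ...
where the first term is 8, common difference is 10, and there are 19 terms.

Sₙ = n/2 × (first + last)
Last term = a + (n-1)d = 8 + (19-1)×10 = 188
S_19 = 19/2 × (8 + 188)
S_19 = 19/2 × 196 = 1862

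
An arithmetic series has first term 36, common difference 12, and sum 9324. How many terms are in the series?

Using S = n/2 × [2a + (n-1)d]
9324 = n/2 × [2(36) + (n-1)(12)]
9324 = n/2 × [72 + 12n - 12]
18648 = n × [60 + 12n]
12n² + (60)n - 18648 = 0
Discriminant: Δ = (60)² - 4(12)(-18648) = 3600 + 895104 = 898704
√Δ = 948
n = [-(60) + √Δ] / (2·12) = (-60 + 948) / 24 = 888 / 24 = 37
(The negative root is discarded since n must be a positive integer.)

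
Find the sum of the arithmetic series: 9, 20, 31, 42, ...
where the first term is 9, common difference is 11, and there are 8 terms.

Sₙ = n/2 × (first + last)
Last term = a + (n-1)d = 9 + (8-1)×11 = 86
S_8 = 8/2 × (9 + 86)
S_8 = 8/2 × 95 = 380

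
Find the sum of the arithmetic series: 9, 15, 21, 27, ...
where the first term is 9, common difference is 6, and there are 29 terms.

Sₙ = n/2 × (first + last)
Last term = a + (n-1)d = 9 + (29-1)×6 = 177
S_29 = 29/2 × (9 + 177)
S_29 = 29/2 × 186 = 2697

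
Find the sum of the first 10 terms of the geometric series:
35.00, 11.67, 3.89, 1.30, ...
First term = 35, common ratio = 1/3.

Sₙ = a(1 - rⁿ) / (1 - r)
S_10 = 35(1 - (1/3)^10) / (1 - (1/3))
S_10 = 35(1 - (1/59049)) / (2/3)
S_10 = 1033340/19683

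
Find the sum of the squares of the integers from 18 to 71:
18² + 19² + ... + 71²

Use ∑_{k=1}^{n} k² = n(n+1)(2n+1)/6, then subtract the first 17 terms.
∑_{k=1}^{71} k² = 71×72×143/6 = 121836
∑_{k=1}^{17} k² = 17×18×35/6 = 1785
∑_{k=18}^{71} k² = 121836 - 1785 = 120051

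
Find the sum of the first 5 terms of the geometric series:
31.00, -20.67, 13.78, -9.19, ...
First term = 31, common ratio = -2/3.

Sₙ = a(1 - rⁿ) / (1 - r)
S_5 = 31(1 - (-2/3)^5) / (1 - (-2/3))
S_5 = 31(1 - (-32/243)) / (5/3)
S_5 = 1705/81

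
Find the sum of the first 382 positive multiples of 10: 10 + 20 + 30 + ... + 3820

Factor out 10: = 10(1 + 2 + ... + 382) = 10 × n(n+1)/2
= 10 × 382×383/2
= 10 × 73153
= 731530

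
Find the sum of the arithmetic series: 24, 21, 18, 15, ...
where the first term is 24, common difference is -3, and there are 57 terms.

Sₙ = n/2 × (first + last)
Last term = a + (n-1)d = 24 + (57-1)×(-3) = -144
S_57 = 57/2 × (24 + (-144))
S_57 = 57/2 × (-120) = -3420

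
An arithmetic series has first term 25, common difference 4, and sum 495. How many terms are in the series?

Using S = n/2 × [2a + (n-1)d]
495 = n/2 × [2(25) + (n-1)(4)]
495 = n/2 × [50 + 4n - 4]
990 = n × [46 + 4n]
4n² + (46)n - 990 = 0
Discriminant: Δ = (46)² - 4(4)(-990) = 2116 + 15840 = 17956
√Δ = 134
n = [-(46) + √Δ] / (2·4) = (-46 + 134) / 8 = 88 / 8 = 11
(The negative root is discarded since n must be a positive integer.)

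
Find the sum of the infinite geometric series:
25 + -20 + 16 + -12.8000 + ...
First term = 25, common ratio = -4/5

For |r| < 1, S = a / (1 - r)
S = 25 / (1 - (-4/5))
S = 25 / (9/5)
S = 125/9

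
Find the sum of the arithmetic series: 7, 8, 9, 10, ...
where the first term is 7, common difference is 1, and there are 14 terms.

Sₙ = n/2 × (first + last)
Last term = a + (n-1)d = 7 + (14-1)×1 = 20
S_14 = 14/2 × (7 + 20)
S_14 = 14/2 × 27 = 189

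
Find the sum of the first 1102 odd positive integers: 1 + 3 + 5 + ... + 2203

Sum of first n odd numbers = n²
= 1102²
= 1214404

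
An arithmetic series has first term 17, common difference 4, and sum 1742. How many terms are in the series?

Using S = n/2 × [2a + (n-1)d]
1742 = n/2 × [2(17) + (n-1)(4)]
1742 = n/2 × [34 + 4n - 4]
3484 = n × [30 + 4n]
4n² + (30)n - 3484 = 0
Discriminant: Δ = (30)² - 4(4)(-3484) = 900 + 55744 = 56644
√Δ = 238
n = [-(30) + √Δ] / (2·4) = (-30 + 238) / 8 = 208 / 8 = 26
(The negative root is discarded since n must be a positive integer.)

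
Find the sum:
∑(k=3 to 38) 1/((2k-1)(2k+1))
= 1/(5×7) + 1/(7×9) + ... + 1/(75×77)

Partial fractions: 1/((2k-1)(2k+1)) = (1/2)[1/(2k-1) - 1/(2k+1)]
The series telescopes:
= (1/2)[1/5 - 1/77]
= 36/385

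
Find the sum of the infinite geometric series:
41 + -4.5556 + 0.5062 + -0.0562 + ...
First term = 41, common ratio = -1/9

For |r| < 1, S = a / (1 - r)
S = 41 / (1 - (-1/9))
S = 41 / (10/9)
S = 369/10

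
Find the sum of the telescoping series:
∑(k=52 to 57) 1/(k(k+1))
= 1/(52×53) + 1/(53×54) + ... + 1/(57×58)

Partial fractions: 1/(k(k+1)) = 1/k - 1/(k+1)
The series telescopes:
= (1/52 - 1/53) + (1/53 - 1/54) + ... + (1/57 - 1/58)
= 1/52 - 1/58
= 3/1508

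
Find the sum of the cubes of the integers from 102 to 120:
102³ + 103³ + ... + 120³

Use ∑_{k=1}^{n} k³ = [n(n+1)/2]², then subtract the first 101 terms.
∑_{k=1}^{120} k³ = [120×121/2]² = 7260² = 52707600
∑_{k=1}^{101} k³ = [101×102/2]² = 5151² = 26532801
∑_{k=102}^{120} k³ = 52707600 - 26532801 = 26174799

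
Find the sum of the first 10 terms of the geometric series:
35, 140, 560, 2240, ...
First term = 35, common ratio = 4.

Sₙ = a(1 - rⁿ) / (1 - r)
S_10 = 35(1 - 4^10) / (1 - 4)
S_10 = 35(1 - 1048576) / (-3)
S_10 = 12233375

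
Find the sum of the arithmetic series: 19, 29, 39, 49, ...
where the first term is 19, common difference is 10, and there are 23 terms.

Sₙ = n/2 × (first + last)
Last term = a + (n-1)d = 19 + (23-1)×10 = 239
S_23 = 23/2 × (19 + 239)
S_23 = 23/2 × 258 = 2967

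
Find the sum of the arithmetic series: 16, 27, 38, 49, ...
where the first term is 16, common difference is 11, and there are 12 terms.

Sₙ = n/2 × (first + last)
Last term = a + (n-1)d = 16 + (12-1)×11 = 137
S_12 = 12/2 × (16 + 137)
S_12 = 12/2 × 153 = 918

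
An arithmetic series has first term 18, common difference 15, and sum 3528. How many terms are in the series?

Using S = n/2 × [2a + (n-1)d]
3528 = n/2 × [2(18) + (n-1)(15)]
3528 = n/2 × [36 + 15n - 15]
7056 = n × [21 + 15n]
15n² + (21)n - 7056 = 0
Discriminant: Δ = (21)² - 4(15)(-7056) = 441 + 423360 = 423801
√Δ = 651
n = [-(21) + √Δ] / (2·15) = (-21 + 651) / 30 = 630 / 30 = 21
(The negative root is discarded since n must be a positive integer.)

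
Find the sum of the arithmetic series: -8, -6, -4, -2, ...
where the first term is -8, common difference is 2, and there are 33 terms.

Sₙ = n/2 × (first + last)
Last term = a + (n-1)d = -8 + (33-1)×2 = 56
S_33 = 33/2 × (-8 + 56)
S_33 = 33/2 × 48 = 792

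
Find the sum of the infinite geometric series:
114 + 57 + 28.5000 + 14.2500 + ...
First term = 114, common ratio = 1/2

For |r| < 1, S = a / (1 - r)
S = 114 / (1 - (1/2))
S = 114 / (1/2)
S = 228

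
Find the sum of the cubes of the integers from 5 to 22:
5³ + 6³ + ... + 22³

Use ∑_{k=1}^{n} k³ = [n(n+1)/2]², then subtract the first 4 terms.
∑_{k=1}^{22} k³ = [22×23/2]² = 253² = 64009
∑_{k=1}^{4} k³ = [4×5/2]² = 10² = 100
∑_{k=5}^{22} k³ = 64009 - 100 = 63909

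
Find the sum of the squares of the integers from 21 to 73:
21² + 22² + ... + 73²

Use ∑_{k=1}^{n} k² = n(n+1)(2n+1)/6, then subtract the first 20 terms.
∑_{k=1}^{73} k² = 73×74×147/6 = 132349
∑_{k=1}^{20} k² = 20×21×41/6 = 2870
∑_{k=21}^{73} k² = 132349 - 2870 = 129479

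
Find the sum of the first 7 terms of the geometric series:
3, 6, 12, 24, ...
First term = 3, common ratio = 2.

Sₙ = a(1 - rⁿ) / (1 - r)
S_7 = 3(1 - 2^7) / (1 - 2)
S_7 = 3(1 - 128) / (-1)
S_7 = 381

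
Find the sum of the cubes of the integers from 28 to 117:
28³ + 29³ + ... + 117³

Use ∑_{k=1}^{n} k³ = [n(n+1)/2]², then subtract the first 27 terms.
∑_{k=1}^{117} k³ = [117×118/2]² = 6903² = 47651409
∑_{k=1}^{27} k³ = [27×28/2]² = 378² = 142884
∑_{k=28}^{117} k³ = 47651409 - 142884 = 47508525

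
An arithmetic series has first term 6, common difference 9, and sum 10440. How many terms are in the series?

Using S = n/2 × [2a + (n-1)d]
10440 = n/2 × [2(6) + (n-1)(9)]
10440 = n/2 × [12 + 9n - 9]
20880 = n × [3 + 9n]
9n² + (3)n - 20880 = 0
Discriminant: Δ = (3)² - 4(9)(-20880) = 9 + 751680 = 751689
√Δ = 867
n = [-(3) + √Δ] / (2·9) = (-3 + 867) / 18 = 864 / 18 = 48
(The negative root is discarded since n must be a positive integer.)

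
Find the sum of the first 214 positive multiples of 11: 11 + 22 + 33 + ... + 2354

Factor out 11: = 11(1 + 2 + ... + 214) = 11 × n(n+1)/2
= 11 × 214×215/2
= 11 × 23005
= 253055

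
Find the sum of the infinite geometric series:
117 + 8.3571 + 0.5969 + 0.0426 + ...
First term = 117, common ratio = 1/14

For |r| < 1, S = a / (1 - r)
S = 117 / (1 - (1/14))
S = 117 / (13/14)
S = 126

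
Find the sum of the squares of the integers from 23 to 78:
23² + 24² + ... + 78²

Use ∑_{k=1}^{n} k² = n(n+1)(2n+1)/6, then subtract the first 22 terms.
∑_{k=1}^{78} k² = 78×79×157/6 = 161239
∑_{k=1}^{22} k² = 22×23×45/6 = 3795
∑_{k=23}^{78} k² = 161239 - 3795 = 157444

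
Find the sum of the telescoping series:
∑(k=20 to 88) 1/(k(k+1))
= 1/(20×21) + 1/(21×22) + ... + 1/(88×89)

Partial fractions: 1/(k(k+1)) = 1/k - 1/(k+1)
The series telescopes:
= (1/20 - 1/21) + (1/21 - 1/22) + ... + (1/88 - 1/89)
= 1/20 - 1/89
= 69/1780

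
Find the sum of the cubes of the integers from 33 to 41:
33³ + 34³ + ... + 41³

Use ∑_{k=1}^{n} k³ = [n(n+1)/2]², then subtract the first 32 terms.
∑_{k=1}^{41} k³ = [41×42/2]² = 861² = 741321
∑_{k=1}^{32} k³ = [32×33/2]² = 528² = 278784
∑_{k=33}^{41} k³ = 741321 - 278784 = 462537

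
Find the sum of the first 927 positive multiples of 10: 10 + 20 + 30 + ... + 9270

Factor out 10: = 10(1 + 2 + ... + 927) = 10 × n(n+1)/2
= 10 × 927×928/2
= 10 × 430128
= 4301280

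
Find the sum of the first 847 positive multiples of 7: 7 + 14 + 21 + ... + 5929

Factor out 7: = 7(1 + 2 + ... + 847) = 7 × n(n+1)/2
= 7 × 847×848/2
= 7 × 359128
= 2513896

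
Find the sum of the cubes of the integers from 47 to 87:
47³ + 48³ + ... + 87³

Use ∑_{k=1}^{n} k³ = [n(n+1)/2]², then subtract the first 46 terms.
∑_{k=1}^{87} k³ = [87×88/2]² = 3828² = 14653584
∑_{k=1}^{46} k³ = [46×47/2]² = 1081² = 1168561
∑_{k=47}^{87} k³ = 14653584 - 1168561 = 13485023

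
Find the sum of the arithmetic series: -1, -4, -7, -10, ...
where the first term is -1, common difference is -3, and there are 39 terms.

Sₙ = n/2 × (first + last)
Last term = a + (n-1)d = -1 + (39-1)×(-3) = -115
S_39 = 39/2 × (-1 + (-115))
S_39 = 39/2 × (-116) = -2262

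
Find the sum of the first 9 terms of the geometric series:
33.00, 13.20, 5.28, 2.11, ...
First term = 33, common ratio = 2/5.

Sₙ = a(1 - rⁿ) / (1 - r)
S_9 = 33(1 - (2/5)^9) / (1 - (2/5))
S_9 = 33(1 - (512/1953125)) / (3/5)
S_9 = 21478743/390625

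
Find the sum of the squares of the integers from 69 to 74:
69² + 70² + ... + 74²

Use ∑_{k=1}^{n} k² = n(n+1)(2n+1)/6, then subtract the first 68 terms.
∑_{k=1}^{74} k² = 74×75×149/6 = 137825
∑_{k=1}^{68} k² = 68×69×137/6 = 107134
∑_{k=69}^{74} k² = 137825 - 107134 = 30691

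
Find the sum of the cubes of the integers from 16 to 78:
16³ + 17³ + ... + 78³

Use ∑_{k=1}^{n} k³ = [n(n+1)/2]², then subtract the first 15 terms.
∑_{k=1}^{78} k³ = [78×79/2]² = 3081² = 9492561
∑_{k=1}^{15} k³ = [15×16/2]² = 120² = 14400
∑_{k=16}^{78} k³ = 9492561 - 14400 = 9478161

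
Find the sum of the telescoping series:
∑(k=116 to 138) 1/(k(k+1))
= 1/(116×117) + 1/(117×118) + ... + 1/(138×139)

Partial fractions: 1/(k(k+1)) = 1/k - 1/(k+1)
The series telescopes:
= (1/116 - 1/117) + (1/117 - 1/118) + ... + (1/138 - 1/139)
= 1/116 - 1/139
= 23/16124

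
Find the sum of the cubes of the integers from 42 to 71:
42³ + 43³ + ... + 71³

Use ∑_{k=1}^{n} k³ = [n(n+1)/2]², then subtract the first 41 terms.
∑_{k=1}^{71} k³ = [71×72/2]² = 2556² = 6533136
∑_{k=1}^{41} k³ = [41×42/2]² = 861² = 741321
∑_{k=42}^{71} k³ = 6533136 - 741321 = 5791815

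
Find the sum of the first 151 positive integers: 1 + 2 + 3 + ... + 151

Formula: ∑k = n(n+1)/2
= 151×152/2
= 22952/2
= 11476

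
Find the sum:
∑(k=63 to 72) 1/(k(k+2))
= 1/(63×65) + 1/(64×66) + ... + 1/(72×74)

Partial fractions: 1/(k(k+2)) = (1/2)[1/k - 1/(k+2)]
Telescoping leaves the first two and last two terms:
= (1/2)[1/63 + 1/64 - 1/73 - 1/74]
= 46675/21780864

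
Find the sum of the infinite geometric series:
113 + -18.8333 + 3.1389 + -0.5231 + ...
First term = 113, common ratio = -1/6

For |r| < 1, S = a / (1 - r)
S = 113 / (1 - (-1/6))
S = 113 / (7/6)
S = 678/7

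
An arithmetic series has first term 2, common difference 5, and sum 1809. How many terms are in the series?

Using S = n/2 × [2a + (n-1)d]
1809 = n/2 × [2(2) + (n-1)(5)]
1809 = n/2 × [4 + 5n - 5]
3618 = n × [-1 + 5n]
5n² + (-1)n - 3618 = 0
Discriminant: Δ = (-1)² - 4(5)(-3618) = 1 + 72360 = 72361
√Δ = 269
n = [-(-1) + √Δ] / (2·5) = (1 + 269) / 10 = 270 / 10 = 27
(The negative root is discarded since n must be a positive integer.)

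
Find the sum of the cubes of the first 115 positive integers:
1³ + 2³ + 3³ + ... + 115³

Formula: ∑k³ = [n(n+1)/2]²
= [115×116/2]²
= 6670²
= 44488900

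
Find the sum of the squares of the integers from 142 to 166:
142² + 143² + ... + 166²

Use ∑_{k=1}^{n} k² = n(n+1)(2n+1)/6, then subtract the first 141 terms.
∑_{k=1}^{166} k² = 166×167×333/6 = 1538571
∑_{k=1}^{141} k² = 141×142×283/6 = 944371
∑_{k=142}^{166} k² = 1538571 - 944371 = 594200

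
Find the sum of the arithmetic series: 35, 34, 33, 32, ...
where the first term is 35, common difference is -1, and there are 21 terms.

Sₙ = n/2 × (first + last)
Last term = a + (n-1)d = 35 + (21-1)×(-1) = 15
S_21 = 21/2 × (35 + 15)
S_21 = 21/2 × 50 = 525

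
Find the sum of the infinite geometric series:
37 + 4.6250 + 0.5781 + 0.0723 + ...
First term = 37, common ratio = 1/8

For |r| < 1, S = a / (1 - r)
S = 37 / (1 - (1/8))
S = 37 / (7/8)
S = 296/7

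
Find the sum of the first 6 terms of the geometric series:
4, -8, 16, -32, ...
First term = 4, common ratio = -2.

Sₙ = a(1 - rⁿ) / (1 - r)
S_6 = 4(1 - (-2)^6) / (1 - (-2))
S_6 = 4(1 - 64) / (3)
S_6 = -84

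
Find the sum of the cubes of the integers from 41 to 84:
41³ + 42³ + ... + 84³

Use ∑_{k=1}^{n} k³ = [n(n+1)/2]², then subtract the first 40 terms.
∑_{k=1}^{84} k³ = [84×85/2]² = 3570² = 12744900
∑_{k=1}^{40} k³ = [40×41/2]² = 820² = 672400
∑_{k=41}^{84} k³ = 12744900 - 672400 = 12072500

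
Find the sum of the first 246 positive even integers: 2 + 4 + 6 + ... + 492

Sum of first n even numbers = n(n+1)
= 246×247
= 60762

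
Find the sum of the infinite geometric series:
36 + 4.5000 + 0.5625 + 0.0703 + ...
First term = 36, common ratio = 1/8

For |r| < 1, S = a / (1 - r)
S = 36 / (1 - (1/8))
S = 36 / (7/8)
S = 288/7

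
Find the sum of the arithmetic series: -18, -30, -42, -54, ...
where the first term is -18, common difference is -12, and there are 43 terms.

Sₙ = n/2 × (first + last)
Last term = a + (n-1)d = -18 + (43-1)×(-12) = -522
S_43 = 43/2 × (-18 + (-522))
S_43 = 43/2 × (-540) = -11610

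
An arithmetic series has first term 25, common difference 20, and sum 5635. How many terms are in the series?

Using S = n/2 × [2a + (n-1)d]
5635 = n/2 × [2(25) + (n-1)(20)]
5635 = n/2 × [50 + 20n - 20]
11270 = n × [30 + 20n]
20n² + (30)n - 11270 = 0
Discriminant: Δ = (30)² - 4(20)(-11270) = 900 + 901600 = 902500
√Δ = 950
n = [-(30) + √Δ] / (2·20) = (-30 + 950) / 40 = 920 / 40 = 23
(The negative root is discarded since n must be a positive integer.)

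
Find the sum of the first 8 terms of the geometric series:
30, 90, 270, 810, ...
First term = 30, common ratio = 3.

Sₙ = a(1 - rⁿ) / (1 - r)
S_8 = 30(1 - 3^8) / (1 - 3)
S_8 = 30(1 - 6561) / (-2)
S_8 = 98400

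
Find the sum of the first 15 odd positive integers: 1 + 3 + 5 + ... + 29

Sum of first n odd numbers = n²
= 15²
= 225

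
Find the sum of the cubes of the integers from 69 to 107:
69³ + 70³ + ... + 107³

Use ∑_{k=1}^{n} k³ = [n(n+1)/2]², then subtract the first 68 terms.
∑_{k=1}^{107} k³ = [107×108/2]² = 5778² = 33385284
∑_{k=1}^{68} k³ = [68×69/2]² = 2346² = 5503716
∑_{k=69}^{107} k³ = 33385284 - 5503716 = 27881568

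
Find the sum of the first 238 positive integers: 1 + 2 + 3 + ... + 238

Formula: ∑k = n(n+1)/2
= 238×239/2
= 56882/2
= 28441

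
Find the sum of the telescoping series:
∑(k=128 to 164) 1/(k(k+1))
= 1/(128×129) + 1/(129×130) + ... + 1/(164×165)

Partial fractions: 1/(k(k+1)) = 1/k - 1/(k+1)
The series telescopes:
= (1/128 - 1/129) + (1/129 - 1/130) + ... + (1/164 - 1/165)
= 1/128 - 1/165
= 37/21120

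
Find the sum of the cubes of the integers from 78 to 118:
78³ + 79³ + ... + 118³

Use ∑_{k=1}^{n} k³ = [n(n+1)/2]², then subtract the first 77 terms.
∑_{k=1}^{118} k³ = [118×119/2]² = 7021² = 49294441
∑_{k=1}^{77} k³ = [77×78/2]² = 3003² = 9018009
∑_{k=78}^{118} k³ = 49294441 - 9018009 = 40276432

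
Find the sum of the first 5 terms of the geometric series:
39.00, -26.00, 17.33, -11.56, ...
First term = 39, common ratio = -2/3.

Sₙ = a(1 - rⁿ) / (1 - r)
S_5 = 39(1 - (-2/3)^5) / (1 - (-2/3))
S_5 = 39(1 - (-32/243)) / (5/3)
S_5 = 715/27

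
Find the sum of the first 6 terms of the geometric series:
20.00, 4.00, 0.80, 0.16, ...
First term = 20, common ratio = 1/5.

Sₙ = a(1 - rⁿ) / (1 - r)
S_6 = 20(1 - (1/5)^6) / (1 - (1/5))
S_6 = 20(1 - (1/15625)) / (4/5)
S_6 = 15624/625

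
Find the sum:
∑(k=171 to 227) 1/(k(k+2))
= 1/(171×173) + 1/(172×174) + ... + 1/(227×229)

Partial fractions: 1/(k(k+2)) = (1/2)[1/k - 1/(k+2)]
Telescoping leaves the first two and last two terms:
= (1/2)[1/171 + 1/172 - 1/228 - 1/229]
= 9797/6735348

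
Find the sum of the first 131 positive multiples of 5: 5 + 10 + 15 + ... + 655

Factor out 5: = 5(1 + 2 + ... + 131) = 5 × n(n+1)/2
= 5 × 131×132/2
= 5 × 8646
= 43230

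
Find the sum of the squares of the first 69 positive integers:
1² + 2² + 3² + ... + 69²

Formula: ∑k² = n(n+1)(2n+1)/6
= 69×70×139/6
= 671370/6
= 111895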